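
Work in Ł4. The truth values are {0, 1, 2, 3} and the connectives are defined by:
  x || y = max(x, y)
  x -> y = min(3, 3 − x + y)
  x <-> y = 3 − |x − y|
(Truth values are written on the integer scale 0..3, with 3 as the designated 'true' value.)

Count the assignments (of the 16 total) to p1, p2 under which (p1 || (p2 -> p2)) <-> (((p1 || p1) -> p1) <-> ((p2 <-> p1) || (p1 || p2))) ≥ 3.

p1 = 0, p2 = 0 ↦ 3  ≥
p1 = 0, p2 = 1 ↦ 2  <
p1 = 0, p2 = 2 ↦ 2  <
p1 = 0, p2 = 3 ↦ 3  ≥
p1 = 1, p2 = 0 ↦ 2  <
p1 = 1, p2 = 1 ↦ 3  ≥
p1 = 1, p2 = 2 ↦ 2  <
p1 = 1, p2 = 3 ↦ 3  ≥
p1 = 2, p2 = 0 ↦ 2  <
p1 = 2, p2 = 1 ↦ 2  <
p1 = 2, p2 = 2 ↦ 3  ≥
p1 = 2, p2 = 3 ↦ 3  ≥
p1 = 3, p2 = 0 ↦ 3  ≥
p1 = 3, p2 = 1 ↦ 3  ≥
p1 = 3, p2 = 2 ↦ 3  ≥
p1 = 3, p2 = 3 ↦ 3  ≥
So 10 of the 16 assignments meet the threshold.

10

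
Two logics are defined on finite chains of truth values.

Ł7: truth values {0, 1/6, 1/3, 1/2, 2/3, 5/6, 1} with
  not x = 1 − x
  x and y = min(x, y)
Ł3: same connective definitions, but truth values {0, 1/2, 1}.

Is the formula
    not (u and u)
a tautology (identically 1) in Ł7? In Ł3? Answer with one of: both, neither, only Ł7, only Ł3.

neither

In Ł7: at u = 1/6 the value is 5/6 — not a tautology.
In Ł3: at u = 1/2 the value is 1/2 — not a tautology.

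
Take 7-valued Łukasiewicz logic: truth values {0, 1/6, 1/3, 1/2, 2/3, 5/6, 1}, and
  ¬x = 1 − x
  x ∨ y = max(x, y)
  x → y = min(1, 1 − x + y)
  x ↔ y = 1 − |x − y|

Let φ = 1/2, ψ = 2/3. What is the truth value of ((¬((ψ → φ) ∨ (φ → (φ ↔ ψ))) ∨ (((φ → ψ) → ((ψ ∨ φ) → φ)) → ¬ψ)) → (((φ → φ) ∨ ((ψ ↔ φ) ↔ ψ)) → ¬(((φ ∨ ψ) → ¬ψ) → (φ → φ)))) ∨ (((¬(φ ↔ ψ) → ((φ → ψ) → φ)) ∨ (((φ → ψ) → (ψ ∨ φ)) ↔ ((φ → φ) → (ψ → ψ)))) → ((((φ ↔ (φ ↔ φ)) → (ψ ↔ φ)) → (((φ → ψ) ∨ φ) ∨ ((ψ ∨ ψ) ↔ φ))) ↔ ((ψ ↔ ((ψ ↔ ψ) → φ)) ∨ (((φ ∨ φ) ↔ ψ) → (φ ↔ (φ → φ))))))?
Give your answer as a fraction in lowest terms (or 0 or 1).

5/6

ψ → φ = 2/3 → 1/2 = 5/6
φ ↔ ψ = 1/2 ↔ 2/3 = 5/6
φ → (φ ↔ ψ) = 1/2 → 5/6 = 1
(ψ → φ) ∨ (φ → (φ ↔ ψ)) = 5/6 ∨ 1 = 1
¬((ψ → φ) ∨ (φ → (φ ↔ ψ))) = ¬1 = 0
φ → ψ = 1/2 → 2/3 = 1
ψ ∨ φ = 2/3 ∨ 1/2 = 2/3
(ψ ∨ φ) → φ = 2/3 → 1/2 = 5/6
(φ → ψ) → ((ψ ∨ φ) → φ) = 1 → 5/6 = 5/6
¬ψ = ¬2/3 = 1/3
((φ → ψ) → ((ψ ∨ φ) → φ)) → ¬ψ = 5/6 → 1/3 = 1/2
¬((ψ → φ) ∨ (φ → (φ ↔ ψ))) ∨ (((φ → ψ) → ((ψ ∨ φ) → φ)) → ¬ψ) = 0 ∨ 1/2 = 1/2
φ → φ = 1/2 → 1/2 = 1
ψ ↔ φ = 2/3 ↔ 1/2 = 5/6
(ψ ↔ φ) ↔ ψ = 5/6 ↔ 2/3 = 5/6
(φ → φ) ∨ ((ψ ↔ φ) ↔ ψ) = 1 ∨ 5/6 = 1
φ ∨ ψ = 1/2 ∨ 2/3 = 2/3
¬ψ = ¬2/3 = 1/3
(φ ∨ ψ) → ¬ψ = 2/3 → 1/3 = 2/3
φ → φ = 1/2 → 1/2 = 1
((φ ∨ ψ) → ¬ψ) → (φ → φ) = 2/3 → 1 = 1
¬(((φ ∨ ψ) → ¬ψ) → (φ → φ)) = ¬1 = 0
((φ → φ) ∨ ((ψ ↔ φ) ↔ ψ)) → ¬(((φ ∨ ψ) → ¬ψ) → (φ → φ)) = 1 → 0 = 0
(¬((ψ → φ) ∨ (φ → (φ ↔ ψ))) ∨ (((φ → ψ) → ((ψ ∨ φ) → φ)) → ¬ψ)) → (((φ → φ) ∨ ((ψ ↔ φ) ↔ ψ)) → ¬(((φ ∨ ψ) → ¬ψ) → (φ → φ))) = 1/2 → 0 = 1/2
φ ↔ ψ = 1/2 ↔ 2/3 = 5/6
¬(φ ↔ ψ) = ¬5/6 = 1/6
φ → ψ = 1/2 → 2/3 = 1
(φ → ψ) → φ = 1 → 1/2 = 1/2
¬(φ ↔ ψ) → ((φ → ψ) → φ) = 1/6 → 1/2 = 1
φ → ψ = 1/2 → 2/3 = 1
ψ ∨ φ = 2/3 ∨ 1/2 = 2/3
(φ → ψ) → (ψ ∨ φ) = 1 → 2/3 = 2/3
φ → φ = 1/2 → 1/2 = 1
ψ → ψ = 2/3 → 2/3 = 1
(φ → φ) → (ψ → ψ) = 1 → 1 = 1
((φ → ψ) → (ψ ∨ φ)) ↔ ((φ → φ) → (ψ → ψ)) = 2/3 ↔ 1 = 2/3
(¬(φ ↔ ψ) → ((φ → ψ) → φ)) ∨ (((φ → ψ) → (ψ ∨ φ)) ↔ ((φ → φ) → (ψ → ψ))) = 1 ∨ 2/3 = 1
φ ↔ φ = 1/2 ↔ 1/2 = 1
φ ↔ (φ ↔ φ) = 1/2 ↔ 1 = 1/2
ψ ↔ φ = 2/3 ↔ 1/2 = 5/6
(φ ↔ (φ ↔ φ)) → (ψ ↔ φ) = 1/2 → 5/6 = 1
φ → ψ = 1/2 → 2/3 = 1
(φ → ψ) ∨ φ = 1 ∨ 1/2 = 1
ψ ∨ ψ = 2/3 ∨ 2/3 = 2/3
(ψ ∨ ψ) ↔ φ = 2/3 ↔ 1/2 = 5/6
((φ → ψ) ∨ φ) ∨ ((ψ ∨ ψ) ↔ φ) = 1 ∨ 5/6 = 1
((φ ↔ (φ ↔ φ)) → (ψ ↔ φ)) → (((φ → ψ) ∨ φ) ∨ ((ψ ∨ ψ) ↔ φ)) = 1 → 1 = 1
ψ ↔ ψ = 2/3 ↔ 2/3 = 1
(ψ ↔ ψ) → φ = 1 → 1/2 = 1/2
ψ ↔ ((ψ ↔ ψ) → φ) = 2/3 ↔ 1/2 = 5/6
φ ∨ φ = 1/2 ∨ 1/2 = 1/2
(φ ∨ φ) ↔ ψ = 1/2 ↔ 2/3 = 5/6
φ → φ = 1/2 → 1/2 = 1
φ ↔ (φ → φ) = 1/2 ↔ 1 = 1/2
((φ ∨ φ) ↔ ψ) → (φ ↔ (φ → φ)) = 5/6 → 1/2 = 2/3
(ψ ↔ ((ψ ↔ ψ) → φ)) ∨ (((φ ∨ φ) ↔ ψ) → (φ ↔ (φ → φ))) = 5/6 ∨ 2/3 = 5/6
(((φ ↔ (φ ↔ φ)) → (ψ ↔ φ)) → (((φ → ψ) ∨ φ) ∨ ((ψ ∨ ψ) ↔ φ))) ↔ ((ψ ↔ ((ψ ↔ ψ) → φ)) ∨ (((φ ∨ φ) ↔ ψ) → (φ ↔ (φ → φ)))) = 1 ↔ 5/6 = 5/6
((¬(φ ↔ ψ) → ((φ → ψ) → φ)) ∨ (((φ → ψ) → (ψ ∨ φ)) ↔ ((φ → φ) → (ψ → ψ)))) → ((((φ ↔ (φ ↔ φ)) → (ψ ↔ φ)) → (((φ → ψ) ∨ φ) ∨ ((ψ ∨ ψ) ↔ φ))) ↔ ((ψ ↔ ((ψ ↔ ψ) → φ)) ∨ (((φ ∨ φ) ↔ ψ) → (φ ↔ (φ → φ))))) = 1 → 5/6 = 5/6
((¬((ψ → φ) ∨ (φ → (φ ↔ ψ))) ∨ (((φ → ψ) → ((ψ ∨ φ) → φ)) → ¬ψ)) → (((φ → φ) ∨ ((ψ ↔ φ) ↔ ψ)) → ¬(((φ ∨ ψ) → ¬ψ) → (φ → φ)))) ∨ (((¬(φ ↔ ψ) → ((φ → ψ) → φ)) ∨ (((φ → ψ) → (ψ ∨ φ)) ↔ ((φ → φ) → (ψ → ψ)))) → ((((φ ↔ (φ ↔ φ)) → (ψ ↔ φ)) → (((φ → ψ) ∨ φ) ∨ ((ψ ∨ ψ) ↔ φ))) ↔ ((ψ ↔ ((ψ ↔ ψ) → φ)) ∨ (((φ ∨ φ) ↔ ψ) → (φ ↔ (φ → φ)))))) = 1/2 ∨ 5/6 = 5/6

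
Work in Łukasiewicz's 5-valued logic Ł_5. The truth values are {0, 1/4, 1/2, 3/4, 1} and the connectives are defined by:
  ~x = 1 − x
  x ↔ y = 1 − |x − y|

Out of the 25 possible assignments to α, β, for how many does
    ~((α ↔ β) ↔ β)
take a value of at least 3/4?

5

value 1: 2 assignments (counts)
value 3/4: 3 assignments (counts)
value 1/2: 6 assignments
value 1/4: 7 assignments
value 0: 7 assignments
So 5 of the 25 assignments meet the threshold.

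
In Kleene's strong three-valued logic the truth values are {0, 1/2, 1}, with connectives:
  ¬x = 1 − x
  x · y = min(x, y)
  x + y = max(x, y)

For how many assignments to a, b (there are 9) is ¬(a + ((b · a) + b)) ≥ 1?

a = 0, b = 0 ↦ 1  ≥
a = 0, b = 1/2 ↦ 1/2  <
a = 0, b = 1 ↦ 0  <
a = 1/2, b = 0 ↦ 1/2  <
a = 1/2, b = 1/2 ↦ 1/2  <
a = 1/2, b = 1 ↦ 0  <
a = 1, b = 0 ↦ 0  <
a = 1, b = 1/2 ↦ 0  <
a = 1, b = 1 ↦ 0  <
So 1 of the 9 assignments meets the threshold.

1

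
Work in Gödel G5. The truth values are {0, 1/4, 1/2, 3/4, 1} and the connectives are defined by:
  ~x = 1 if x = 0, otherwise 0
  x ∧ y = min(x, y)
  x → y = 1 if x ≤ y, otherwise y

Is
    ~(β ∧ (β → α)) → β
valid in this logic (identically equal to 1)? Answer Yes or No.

Counterexample: take α = 0, β = 0.
β → α = 0 → 0 = 1
β ∧ (β → α) = 0 ∧ 1 = 0
~(β ∧ (β → α)) = ~0 = 1
~(β ∧ (β → α)) → β = 1 → 0 = 0
This gives 0 ≠ 1.

No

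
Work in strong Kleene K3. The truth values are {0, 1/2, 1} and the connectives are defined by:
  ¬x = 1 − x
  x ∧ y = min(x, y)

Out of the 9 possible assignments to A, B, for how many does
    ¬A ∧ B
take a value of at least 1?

A = 0, B = 0 ↦ 0  <
A = 0, B = 1/2 ↦ 1/2  <
A = 0, B = 1 ↦ 1  ≥
A = 1/2, B = 0 ↦ 0  <
A = 1/2, B = 1/2 ↦ 1/2  <
A = 1/2, B = 1 ↦ 1/2  <
A = 1, B = 0 ↦ 0  <
A = 1, B = 1/2 ↦ 0  <
A = 1, B = 1 ↦ 0  <
So 1 of the 9 assignments meets the threshold.

1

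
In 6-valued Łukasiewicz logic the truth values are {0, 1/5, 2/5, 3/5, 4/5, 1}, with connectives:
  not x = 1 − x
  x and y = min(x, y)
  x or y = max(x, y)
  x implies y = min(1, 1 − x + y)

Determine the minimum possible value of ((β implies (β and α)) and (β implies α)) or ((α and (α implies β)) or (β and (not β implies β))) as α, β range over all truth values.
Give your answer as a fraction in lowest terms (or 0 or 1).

Take α = 0, β = 2/5:
β and α = 2/5 and 0 = 0
β implies (β and α) = 2/5 implies 0 = 3/5
β implies α = 2/5 implies 0 = 3/5
(β implies (β and α)) and (β implies α) = 3/5 and 3/5 = 3/5
α implies β = 0 implies 2/5 = 1
α and (α implies β) = 0 and 1 = 0
not β = not 2/5 = 3/5
not β implies β = 3/5 implies 2/5 = 4/5
β and (not β implies β) = 2/5 and 4/5 = 2/5
(α and (α implies β)) or (β and (not β implies β)) = 0 or 2/5 = 2/5
((β implies (β and α)) and (β implies α)) or ((α and (α implies β)) or (β and (not β implies β))) = 3/5 or 2/5 = 3/5
No assignment yields a value below 3/5, so this is the minimum.

3/5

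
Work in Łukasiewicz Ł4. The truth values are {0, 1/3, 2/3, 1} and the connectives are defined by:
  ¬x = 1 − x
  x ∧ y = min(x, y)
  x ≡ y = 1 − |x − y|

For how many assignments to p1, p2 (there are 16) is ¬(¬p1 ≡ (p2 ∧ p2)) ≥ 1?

p1 = 0, p2 = 0 ↦ 1  ≥
p1 = 0, p2 = 1/3 ↦ 2/3  <
p1 = 0, p2 = 2/3 ↦ 1/3  <
p1 = 0, p2 = 1 ↦ 0  <
p1 = 1/3, p2 = 0 ↦ 2/3  <
p1 = 1/3, p2 = 1/3 ↦ 1/3  <
p1 = 1/3, p2 = 2/3 ↦ 0  <
p1 = 1/3, p2 = 1 ↦ 1/3  <
p1 = 2/3, p2 = 0 ↦ 1/3  <
p1 = 2/3, p2 = 1/3 ↦ 0  <
p1 = 2/3, p2 = 2/3 ↦ 1/3  <
p1 = 2/3, p2 = 1 ↦ 2/3  <
p1 = 1, p2 = 0 ↦ 0  <
p1 = 1, p2 = 1/3 ↦ 1/3  <
p1 = 1, p2 = 2/3 ↦ 2/3  <
p1 = 1, p2 = 1 ↦ 1  ≥
So 2 of the 16 assignments meet the threshold.

2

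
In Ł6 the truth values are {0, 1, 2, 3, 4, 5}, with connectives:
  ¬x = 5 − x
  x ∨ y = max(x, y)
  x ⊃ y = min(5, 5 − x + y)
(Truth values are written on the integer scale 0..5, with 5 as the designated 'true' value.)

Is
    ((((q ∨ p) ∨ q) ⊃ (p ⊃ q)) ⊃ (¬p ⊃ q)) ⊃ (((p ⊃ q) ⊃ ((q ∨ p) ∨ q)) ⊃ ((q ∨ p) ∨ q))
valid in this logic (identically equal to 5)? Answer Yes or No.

No

Counterexample: take p = 3, q = 0.
q ∨ p = 0 ∨ 3 = 3
(q ∨ p) ∨ q = 3 ∨ 0 = 3
p ⊃ q = 3 ⊃ 0 = 2
((q ∨ p) ∨ q) ⊃ (p ⊃ q) = 3 ⊃ 2 = 4
¬p = ¬3 = 2
¬p ⊃ q = 2 ⊃ 0 = 3
(((q ∨ p) ∨ q) ⊃ (p ⊃ q)) ⊃ (¬p ⊃ q) = 4 ⊃ 3 = 4
p ⊃ q = 3 ⊃ 0 = 2
q ∨ p = 0 ∨ 3 = 3
(q ∨ p) ∨ q = 3 ∨ 0 = 3
(p ⊃ q) ⊃ ((q ∨ p) ∨ q) = 2 ⊃ 3 = 5
q ∨ p = 0 ∨ 3 = 3
(q ∨ p) ∨ q = 3 ∨ 0 = 3
((p ⊃ q) ⊃ ((q ∨ p) ∨ q)) ⊃ ((q ∨ p) ∨ q) = 5 ⊃ 3 = 3
((((q ∨ p) ∨ q) ⊃ (p ⊃ q)) ⊃ (¬p ⊃ q)) ⊃ (((p ⊃ q) ⊃ ((q ∨ p) ∨ q)) ⊃ ((q ∨ p) ∨ q)) = 4 ⊃ 3 = 4
This gives 4 ≠ 5.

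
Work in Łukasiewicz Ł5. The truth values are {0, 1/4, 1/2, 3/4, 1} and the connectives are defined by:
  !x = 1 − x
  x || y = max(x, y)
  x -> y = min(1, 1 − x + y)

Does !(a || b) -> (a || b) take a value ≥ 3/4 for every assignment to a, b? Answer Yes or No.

No

Counterexample: take a = 0, b = 0.
a || b = 0 || 0 = 0
!(a || b) = !0 = 1
a || b = 0 || 0 = 0
!(a || b) -> (a || b) = 1 -> 0 = 0
This gives 0, which is below 3/4.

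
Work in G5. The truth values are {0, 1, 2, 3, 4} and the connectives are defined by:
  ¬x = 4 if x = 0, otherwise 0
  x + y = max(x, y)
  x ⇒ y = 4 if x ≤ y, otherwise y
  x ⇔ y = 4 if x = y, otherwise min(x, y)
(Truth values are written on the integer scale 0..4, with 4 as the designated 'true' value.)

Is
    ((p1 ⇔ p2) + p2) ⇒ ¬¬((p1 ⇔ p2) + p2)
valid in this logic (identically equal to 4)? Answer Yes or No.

Yes

At p1 = 2, p2 = 3, for instance:
p1 ⇔ p2 = 2 ⇔ 3 = 2
(p1 ⇔ p2) + p2 = 2 + 3 = 3
¬((p1 ⇔ p2) + p2) = ¬3 = 0
¬¬((p1 ⇔ p2) + p2) = ¬0 = 4
((p1 ⇔ p2) + p2) ⇒ ¬¬((p1 ⇔ p2) + p2) = 3 ⇒ 4 = 4
and checking the remaining 24 assignments likewise gives ≥ 4 in every case.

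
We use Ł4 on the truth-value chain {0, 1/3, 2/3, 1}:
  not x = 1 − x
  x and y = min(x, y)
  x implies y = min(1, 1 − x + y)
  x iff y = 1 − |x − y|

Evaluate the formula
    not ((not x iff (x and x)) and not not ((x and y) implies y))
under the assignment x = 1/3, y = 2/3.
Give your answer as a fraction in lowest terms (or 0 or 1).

1/3

not x = not 1/3 = 2/3
x and x = 1/3 and 1/3 = 1/3
not x iff (x and x) = 2/3 iff 1/3 = 2/3
x and y = 1/3 and 2/3 = 1/3
(x and y) implies y = 1/3 implies 2/3 = 1
not ((x and y) implies y) = not 1 = 0
not not ((x and y) implies y) = not 0 = 1
(not x iff (x and x)) and not not ((x and y) implies y) = 2/3 and 1 = 2/3
not ((not x iff (x and x)) and not not ((x and y) implies y)) = not 2/3 = 1/3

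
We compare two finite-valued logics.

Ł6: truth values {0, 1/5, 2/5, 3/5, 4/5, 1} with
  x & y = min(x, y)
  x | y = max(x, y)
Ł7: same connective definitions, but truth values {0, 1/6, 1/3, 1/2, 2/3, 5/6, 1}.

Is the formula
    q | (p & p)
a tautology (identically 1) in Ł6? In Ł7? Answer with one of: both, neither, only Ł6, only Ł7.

neither

In Ł6: at p = 0, q = 0 the value is 0 — not a tautology.
In Ł7: at p = 0, q = 0 the value is 0 — not a tautology.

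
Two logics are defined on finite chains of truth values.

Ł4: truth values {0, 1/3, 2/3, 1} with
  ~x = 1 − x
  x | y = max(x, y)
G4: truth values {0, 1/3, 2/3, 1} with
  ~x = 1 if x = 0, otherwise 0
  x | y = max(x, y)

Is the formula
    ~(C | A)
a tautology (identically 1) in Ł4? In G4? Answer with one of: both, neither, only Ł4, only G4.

In Ł4: at A = 0, C = 1/3 the value is 2/3 — not a tautology.
In G4: at A = 0, C = 1/3 the value is 0 — not a tautology.

neither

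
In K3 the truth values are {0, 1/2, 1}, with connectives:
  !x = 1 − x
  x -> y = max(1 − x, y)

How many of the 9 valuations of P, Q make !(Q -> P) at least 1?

P = 0, Q = 0 ↦ 0  <
P = 0, Q = 1/2 ↦ 1/2  <
P = 0, Q = 1 ↦ 1  ≥
P = 1/2, Q = 0 ↦ 0  <
P = 1/2, Q = 1/2 ↦ 1/2  <
P = 1/2, Q = 1 ↦ 1/2  <
P = 1, Q = 0 ↦ 0  <
P = 1, Q = 1/2 ↦ 0  <
P = 1, Q = 1 ↦ 0  <
So 1 of the 9 assignments meets the threshold.

1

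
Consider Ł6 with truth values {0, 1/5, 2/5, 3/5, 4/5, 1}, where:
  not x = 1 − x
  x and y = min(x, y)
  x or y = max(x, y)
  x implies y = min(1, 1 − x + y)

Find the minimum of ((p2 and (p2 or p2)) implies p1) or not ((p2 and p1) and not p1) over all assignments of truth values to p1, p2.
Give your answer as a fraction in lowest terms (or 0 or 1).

Take p1 = 2/5, p2 = 4/5:
p2 or p2 = 4/5 or 4/5 = 4/5
p2 and (p2 or p2) = 4/5 and 4/5 = 4/5
(p2 and (p2 or p2)) implies p1 = 4/5 implies 2/5 = 3/5
p2 and p1 = 4/5 and 2/5 = 2/5
not p1 = not 2/5 = 3/5
(p2 and p1) and not p1 = 2/5 and 3/5 = 2/5
not ((p2 and p1) and not p1) = not 2/5 = 3/5
((p2 and (p2 or p2)) implies p1) or not ((p2 and p1) and not p1) = 3/5 or 3/5 = 3/5
No assignment yields a value below 3/5, so this is the minimum.

3/5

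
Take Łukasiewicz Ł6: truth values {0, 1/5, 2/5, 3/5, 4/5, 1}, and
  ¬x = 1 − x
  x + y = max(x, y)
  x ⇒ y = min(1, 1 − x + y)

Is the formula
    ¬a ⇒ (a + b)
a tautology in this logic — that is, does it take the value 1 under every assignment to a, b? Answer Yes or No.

No

Counterexample: take a = 0, b = 0.
¬a = ¬0 = 1
a + b = 0 + 0 = 0
¬a ⇒ (a + b) = 1 ⇒ 0 = 0
This gives 0 ≠ 1.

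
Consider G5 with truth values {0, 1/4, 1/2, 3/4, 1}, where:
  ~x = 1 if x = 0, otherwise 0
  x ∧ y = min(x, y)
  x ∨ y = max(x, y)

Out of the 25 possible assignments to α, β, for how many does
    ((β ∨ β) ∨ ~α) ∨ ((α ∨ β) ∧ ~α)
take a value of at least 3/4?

value 1: 9 assignments (counts)
value 3/4: 4 assignments (counts)
value 1/2: 4 assignments
value 1/4: 4 assignments
value 0: 4 assignments
So 13 of the 25 assignments meet the threshold.

13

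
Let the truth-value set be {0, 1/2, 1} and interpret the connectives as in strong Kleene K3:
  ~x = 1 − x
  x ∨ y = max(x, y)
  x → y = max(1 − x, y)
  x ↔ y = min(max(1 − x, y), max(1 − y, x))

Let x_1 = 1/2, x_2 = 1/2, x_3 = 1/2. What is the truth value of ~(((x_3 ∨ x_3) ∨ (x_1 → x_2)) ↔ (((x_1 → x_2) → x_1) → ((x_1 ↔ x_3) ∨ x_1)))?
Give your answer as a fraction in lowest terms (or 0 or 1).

x_3 ∨ x_3 = 1/2 ∨ 1/2 = 1/2
x_1 → x_2 = 1/2 → 1/2 = 1/2
(x_3 ∨ x_3) ∨ (x_1 → x_2) = 1/2 ∨ 1/2 = 1/2
x_1 → x_2 = 1/2 → 1/2 = 1/2
(x_1 → x_2) → x_1 = 1/2 → 1/2 = 1/2
x_1 ↔ x_3 = 1/2 ↔ 1/2 = 1/2
(x_1 ↔ x_3) ∨ x_1 = 1/2 ∨ 1/2 = 1/2
((x_1 → x_2) → x_1) → ((x_1 ↔ x_3) ∨ x_1) = 1/2 → 1/2 = 1/2
((x_3 ∨ x_3) ∨ (x_1 → x_2)) ↔ (((x_1 → x_2) → x_1) → ((x_1 ↔ x_3) ∨ x_1)) = 1/2 ↔ 1/2 = 1/2
~(((x_3 ∨ x_3) ∨ (x_1 → x_2)) ↔ (((x_1 → x_2) → x_1) → ((x_1 ↔ x_3) ∨ x_1))) = ~1/2 = 1/2

1/2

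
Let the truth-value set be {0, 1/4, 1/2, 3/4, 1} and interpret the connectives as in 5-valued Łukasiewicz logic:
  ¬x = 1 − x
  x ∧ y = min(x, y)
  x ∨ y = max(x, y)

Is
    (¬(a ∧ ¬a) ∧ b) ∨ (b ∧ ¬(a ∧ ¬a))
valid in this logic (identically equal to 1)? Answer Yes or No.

No

Counterexample: take a = 0, b = 0.
¬a = ¬0 = 1
a ∧ ¬a = 0 ∧ 1 = 0
¬(a ∧ ¬a) = ¬0 = 1
¬(a ∧ ¬a) ∧ b = 1 ∧ 0 = 0
b ∧ ¬(a ∧ ¬a) = 0 ∧ 1 = 0
(¬(a ∧ ¬a) ∧ b) ∨ (b ∧ ¬(a ∧ ¬a)) = 0 ∨ 0 = 0
This gives 0 ≠ 1.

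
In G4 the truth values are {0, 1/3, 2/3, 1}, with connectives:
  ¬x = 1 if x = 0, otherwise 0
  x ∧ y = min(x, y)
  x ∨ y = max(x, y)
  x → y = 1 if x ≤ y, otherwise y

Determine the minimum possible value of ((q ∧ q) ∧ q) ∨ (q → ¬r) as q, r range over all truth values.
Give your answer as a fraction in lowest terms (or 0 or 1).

Take q = 1/3, r = 1/3:
q ∧ q = 1/3 ∧ 1/3 = 1/3
(q ∧ q) ∧ q = 1/3 ∧ 1/3 = 1/3
¬r = ¬1/3 = 0
q → ¬r = 1/3 → 0 = 0
((q ∧ q) ∧ q) ∨ (q → ¬r) = 1/3 ∨ 0 = 1/3
No assignment yields a value below 1/3, so this is the minimum.

1/3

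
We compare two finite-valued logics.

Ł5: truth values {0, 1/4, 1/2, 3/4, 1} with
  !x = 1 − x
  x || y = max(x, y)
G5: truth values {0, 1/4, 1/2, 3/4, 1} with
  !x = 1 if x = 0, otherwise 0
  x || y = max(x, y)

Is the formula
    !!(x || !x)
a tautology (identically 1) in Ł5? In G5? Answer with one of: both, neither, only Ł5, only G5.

In Ł5: at x = 1/4 the value is 3/4 — not a tautology.
In G5: every assignment gives 1 — tautology.

only G5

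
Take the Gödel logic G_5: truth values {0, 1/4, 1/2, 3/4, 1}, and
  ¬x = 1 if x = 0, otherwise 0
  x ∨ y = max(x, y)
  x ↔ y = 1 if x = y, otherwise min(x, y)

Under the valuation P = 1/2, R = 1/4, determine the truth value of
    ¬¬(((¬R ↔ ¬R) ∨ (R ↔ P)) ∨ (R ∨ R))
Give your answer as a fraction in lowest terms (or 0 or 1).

¬R = ¬1/4 = 0
¬R = ¬1/4 = 0
¬R ↔ ¬R = 0 ↔ 0 = 1
R ↔ P = 1/4 ↔ 1/2 = 1/4
(¬R ↔ ¬R) ∨ (R ↔ P) = 1 ∨ 1/4 = 1
R ∨ R = 1/4 ∨ 1/4 = 1/4
((¬R ↔ ¬R) ∨ (R ↔ P)) ∨ (R ∨ R) = 1 ∨ 1/4 = 1
¬(((¬R ↔ ¬R) ∨ (R ↔ P)) ∨ (R ∨ R)) = ¬1 = 0
¬¬(((¬R ↔ ¬R) ∨ (R ↔ P)) ∨ (R ∨ R)) = ¬0 = 1

1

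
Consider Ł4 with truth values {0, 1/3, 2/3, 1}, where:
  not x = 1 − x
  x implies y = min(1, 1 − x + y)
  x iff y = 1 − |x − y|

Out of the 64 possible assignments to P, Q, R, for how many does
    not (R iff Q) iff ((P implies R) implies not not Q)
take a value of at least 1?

11

value 1: 11 assignments (counts)
value 2/3: 26 assignments
value 1/3: 16 assignments
value 0: 11 assignments
So 11 of the 64 assignments meet the threshold.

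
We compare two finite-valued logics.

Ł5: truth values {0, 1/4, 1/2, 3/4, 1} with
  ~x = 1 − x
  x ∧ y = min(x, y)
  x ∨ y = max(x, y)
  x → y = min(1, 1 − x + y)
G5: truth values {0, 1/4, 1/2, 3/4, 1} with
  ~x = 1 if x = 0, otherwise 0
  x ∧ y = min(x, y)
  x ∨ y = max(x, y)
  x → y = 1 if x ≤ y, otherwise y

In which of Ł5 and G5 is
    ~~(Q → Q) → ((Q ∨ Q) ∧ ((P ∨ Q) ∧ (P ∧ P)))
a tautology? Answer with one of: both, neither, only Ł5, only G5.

neither

In Ł5: at P = 0, Q = 0 the value is 0 — not a tautology.
In G5: at P = 0, Q = 0 the value is 0 — not a tautology.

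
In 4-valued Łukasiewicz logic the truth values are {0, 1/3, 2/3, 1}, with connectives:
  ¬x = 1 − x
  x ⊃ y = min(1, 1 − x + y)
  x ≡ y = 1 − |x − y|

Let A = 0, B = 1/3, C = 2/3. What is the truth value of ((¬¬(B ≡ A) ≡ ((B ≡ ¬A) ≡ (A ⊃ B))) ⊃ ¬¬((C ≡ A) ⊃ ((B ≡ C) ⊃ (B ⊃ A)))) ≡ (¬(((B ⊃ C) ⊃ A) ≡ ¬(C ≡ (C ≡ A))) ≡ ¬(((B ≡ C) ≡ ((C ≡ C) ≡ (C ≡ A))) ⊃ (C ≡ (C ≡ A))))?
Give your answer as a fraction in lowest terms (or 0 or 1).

B ≡ A = 1/3 ≡ 0 = 2/3
¬(B ≡ A) = ¬2/3 = 1/3
¬¬(B ≡ A) = ¬1/3 = 2/3
¬A = ¬0 = 1
B ≡ ¬A = 1/3 ≡ 1 = 1/3
A ⊃ B = 0 ⊃ 1/3 = 1
(B ≡ ¬A) ≡ (A ⊃ B) = 1/3 ≡ 1 = 1/3
¬¬(B ≡ A) ≡ ((B ≡ ¬A) ≡ (A ⊃ B)) = 2/3 ≡ 1/3 = 2/3
C ≡ A = 2/3 ≡ 0 = 1/3
B ≡ C = 1/3 ≡ 2/3 = 2/3
B ⊃ A = 1/3 ⊃ 0 = 2/3
(B ≡ C) ⊃ (B ⊃ A) = 2/3 ⊃ 2/3 = 1
(C ≡ A) ⊃ ((B ≡ C) ⊃ (B ⊃ A)) = 1/3 ⊃ 1 = 1
¬((C ≡ A) ⊃ ((B ≡ C) ⊃ (B ⊃ A))) = ¬1 = 0
¬¬((C ≡ A) ⊃ ((B ≡ C) ⊃ (B ⊃ A))) = ¬0 = 1
(¬¬(B ≡ A) ≡ ((B ≡ ¬A) ≡ (A ⊃ B))) ⊃ ¬¬((C ≡ A) ⊃ ((B ≡ C) ⊃ (B ⊃ A))) = 2/3 ⊃ 1 = 1
B ⊃ C = 1/3 ⊃ 2/3 = 1
(B ⊃ C) ⊃ A = 1 ⊃ 0 = 0
C ≡ A = 2/3 ≡ 0 = 1/3
C ≡ (C ≡ A) = 2/3 ≡ 1/3 = 2/3
¬(C ≡ (C ≡ A)) = ¬2/3 = 1/3
((B ⊃ C) ⊃ A) ≡ ¬(C ≡ (C ≡ A)) = 0 ≡ 1/3 = 2/3
¬(((B ⊃ C) ⊃ A) ≡ ¬(C ≡ (C ≡ A))) = ¬2/3 = 1/3
B ≡ C = 1/3 ≡ 2/3 = 2/3
C ≡ C = 2/3 ≡ 2/3 = 1
C ≡ A = 2/3 ≡ 0 = 1/3
(C ≡ C) ≡ (C ≡ A) = 1 ≡ 1/3 = 1/3
(B ≡ C) ≡ ((C ≡ C) ≡ (C ≡ A)) = 2/3 ≡ 1/3 = 2/3
C ≡ A = 2/3 ≡ 0 = 1/3
C ≡ (C ≡ A) = 2/3 ≡ 1/3 = 2/3
((B ≡ C) ≡ ((C ≡ C) ≡ (C ≡ A))) ⊃ (C ≡ (C ≡ A)) = 2/3 ⊃ 2/3 = 1
¬(((B ≡ C) ≡ ((C ≡ C) ≡ (C ≡ A))) ⊃ (C ≡ (C ≡ A))) = ¬1 = 0
¬(((B ⊃ C) ⊃ A) ≡ ¬(C ≡ (C ≡ A))) ≡ ¬(((B ≡ C) ≡ ((C ≡ C) ≡ (C ≡ A))) ⊃ (C ≡ (C ≡ A))) = 1/3 ≡ 0 = 2/3
((¬¬(B ≡ A) ≡ ((B ≡ ¬A) ≡ (A ⊃ B))) ⊃ ¬¬((C ≡ A) ⊃ ((B ≡ C) ⊃ (B ⊃ A)))) ≡ (¬(((B ⊃ C) ⊃ A) ≡ ¬(C ≡ (C ≡ A))) ≡ ¬(((B ≡ C) ≡ ((C ≡ C) ≡ (C ≡ A))) ⊃ (C ≡ (C ≡ A)))) = 1 ≡ 2/3 = 2/3

2/3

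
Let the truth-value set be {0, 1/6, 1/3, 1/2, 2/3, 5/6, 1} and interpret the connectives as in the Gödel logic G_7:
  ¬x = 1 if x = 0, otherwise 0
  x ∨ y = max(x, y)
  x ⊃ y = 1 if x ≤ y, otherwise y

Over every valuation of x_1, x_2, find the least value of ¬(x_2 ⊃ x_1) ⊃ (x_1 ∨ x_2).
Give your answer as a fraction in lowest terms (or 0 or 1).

1/6

Take x_1 = 0, x_2 = 1/6:
x_2 ⊃ x_1 = 1/6 ⊃ 0 = 0
¬(x_2 ⊃ x_1) = ¬0 = 1
x_1 ∨ x_2 = 0 ∨ 1/6 = 1/6
¬(x_2 ⊃ x_1) ⊃ (x_1 ∨ x_2) = 1 ⊃ 1/6 = 1/6
No assignment yields a value below 1/6, so this is the minimum.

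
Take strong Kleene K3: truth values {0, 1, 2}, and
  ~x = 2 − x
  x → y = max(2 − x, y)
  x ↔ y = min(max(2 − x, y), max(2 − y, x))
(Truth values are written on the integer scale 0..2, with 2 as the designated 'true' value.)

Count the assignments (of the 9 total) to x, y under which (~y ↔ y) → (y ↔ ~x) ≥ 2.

6

x = 0, y = 0 ↦ 2  ≥
x = 0, y = 1 ↦ 1  <
x = 0, y = 2 ↦ 2  ≥
x = 1, y = 0 ↦ 2  ≥
x = 1, y = 1 ↦ 1  <
x = 1, y = 2 ↦ 2  ≥
x = 2, y = 0 ↦ 2  ≥
x = 2, y = 1 ↦ 1  <
x = 2, y = 2 ↦ 2  ≥
So 6 of the 9 assignments meet the threshold.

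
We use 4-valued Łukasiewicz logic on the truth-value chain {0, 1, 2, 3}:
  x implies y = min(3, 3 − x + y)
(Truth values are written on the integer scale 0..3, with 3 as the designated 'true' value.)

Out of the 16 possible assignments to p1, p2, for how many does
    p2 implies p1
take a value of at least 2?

p1 = 0, p2 = 0 ↦ 3  ≥
p1 = 0, p2 = 1 ↦ 2  ≥
p1 = 0, p2 = 2 ↦ 1  <
p1 = 0, p2 = 3 ↦ 0  <
p1 = 1, p2 = 0 ↦ 3  ≥
p1 = 1, p2 = 1 ↦ 3  ≥
p1 = 1, p2 = 2 ↦ 2  ≥
p1 = 1, p2 = 3 ↦ 1  <
p1 = 2, p2 = 0 ↦ 3  ≥
p1 = 2, p2 = 1 ↦ 3  ≥
p1 = 2, p2 = 2 ↦ 3  ≥
p1 = 2, p2 = 3 ↦ 2  ≥
p1 = 3, p2 = 0 ↦ 3  ≥
p1 = 3, p2 = 1 ↦ 3  ≥
p1 = 3, p2 = 2 ↦ 3  ≥
p1 = 3, p2 = 3 ↦ 3  ≥
So 13 of the 16 assignments meet the threshold.

13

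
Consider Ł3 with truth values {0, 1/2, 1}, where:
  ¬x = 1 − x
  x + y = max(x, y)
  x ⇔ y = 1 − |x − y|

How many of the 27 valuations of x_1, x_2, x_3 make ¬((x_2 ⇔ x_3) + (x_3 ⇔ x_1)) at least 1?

2

value 1: 2 assignments (counts)
value 1/2: 10 assignments
value 0: 15 assignments
So 2 of the 27 assignments meet the threshold.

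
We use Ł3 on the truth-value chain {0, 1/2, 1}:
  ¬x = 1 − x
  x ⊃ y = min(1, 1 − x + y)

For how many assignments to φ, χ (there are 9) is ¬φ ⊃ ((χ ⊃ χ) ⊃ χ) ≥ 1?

φ = 0, χ = 0 ↦ 0  <
φ = 0, χ = 1/2 ↦ 1/2  <
φ = 0, χ = 1 ↦ 1  ≥
φ = 1/2, χ = 0 ↦ 1/2  <
φ = 1/2, χ = 1/2 ↦ 1  ≥
φ = 1/2, χ = 1 ↦ 1  ≥
φ = 1, χ = 0 ↦ 1  ≥
φ = 1, χ = 1/2 ↦ 1  ≥
φ = 1, χ = 1 ↦ 1  ≥
So 6 of the 9 assignments meet the threshold.

6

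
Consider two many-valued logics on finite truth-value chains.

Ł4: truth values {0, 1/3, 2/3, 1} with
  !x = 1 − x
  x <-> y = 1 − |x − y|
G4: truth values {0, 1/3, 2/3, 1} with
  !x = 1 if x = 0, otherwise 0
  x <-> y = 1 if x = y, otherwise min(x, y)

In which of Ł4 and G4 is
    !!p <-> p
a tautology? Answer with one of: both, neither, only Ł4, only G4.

only Ł4

In Ł4: every assignment gives 1 — tautology.
In G4: at p = 1/3 the value is 1/3 — not a tautology.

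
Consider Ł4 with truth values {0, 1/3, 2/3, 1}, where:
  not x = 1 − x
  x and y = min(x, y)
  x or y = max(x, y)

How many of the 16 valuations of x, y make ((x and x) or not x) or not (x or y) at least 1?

8

x = 0, y = 0 ↦ 1  ≥
x = 0, y = 1/3 ↦ 1  ≥
x = 0, y = 2/3 ↦ 1  ≥
x = 0, y = 1 ↦ 1  ≥
x = 1/3, y = 0 ↦ 2/3  <
x = 1/3, y = 1/3 ↦ 2/3  <
x = 1/3, y = 2/3 ↦ 2/3  <
x = 1/3, y = 1 ↦ 2/3  <
x = 2/3, y = 0 ↦ 2/3  <
x = 2/3, y = 1/3 ↦ 2/3  <
x = 2/3, y = 2/3 ↦ 2/3  <
x = 2/3, y = 1 ↦ 2/3  <
x = 1, y = 0 ↦ 1  ≥
x = 1, y = 1/3 ↦ 1  ≥
x = 1, y = 2/3 ↦ 1  ≥
x = 1, y = 1 ↦ 1  ≥
So 8 of the 16 assignments meet the threshold.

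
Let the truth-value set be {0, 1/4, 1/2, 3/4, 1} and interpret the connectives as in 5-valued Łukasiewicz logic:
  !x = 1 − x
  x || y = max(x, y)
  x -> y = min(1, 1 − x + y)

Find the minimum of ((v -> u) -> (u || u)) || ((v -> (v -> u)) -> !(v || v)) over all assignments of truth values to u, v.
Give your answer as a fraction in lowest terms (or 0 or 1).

1/2

Take u = 0, v = 1/2:
v -> u = 1/2 -> 0 = 1/2
u || u = 0 || 0 = 0
(v -> u) -> (u || u) = 1/2 -> 0 = 1/2
v -> u = 1/2 -> 0 = 1/2
v -> (v -> u) = 1/2 -> 1/2 = 1
v || v = 1/2 || 1/2 = 1/2
!(v || v) = !1/2 = 1/2
(v -> (v -> u)) -> !(v || v) = 1 -> 1/2 = 1/2
((v -> u) -> (u || u)) || ((v -> (v -> u)) -> !(v || v)) = 1/2 || 1/2 = 1/2
No assignment yields a value below 1/2, so this is the minimum.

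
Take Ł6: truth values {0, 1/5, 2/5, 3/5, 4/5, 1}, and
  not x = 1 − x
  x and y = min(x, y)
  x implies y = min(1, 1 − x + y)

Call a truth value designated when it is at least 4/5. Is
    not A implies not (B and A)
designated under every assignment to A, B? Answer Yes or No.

At A = 1/5, B = 2/5, for instance:
not A = not 1/5 = 4/5
B and A = 2/5 and 1/5 = 1/5
not (B and A) = not 1/5 = 4/5
not A implies not (B and A) = 4/5 implies 4/5 = 1
and checking the remaining 35 assignments likewise gives ≥ 4/5 in every case.

Yes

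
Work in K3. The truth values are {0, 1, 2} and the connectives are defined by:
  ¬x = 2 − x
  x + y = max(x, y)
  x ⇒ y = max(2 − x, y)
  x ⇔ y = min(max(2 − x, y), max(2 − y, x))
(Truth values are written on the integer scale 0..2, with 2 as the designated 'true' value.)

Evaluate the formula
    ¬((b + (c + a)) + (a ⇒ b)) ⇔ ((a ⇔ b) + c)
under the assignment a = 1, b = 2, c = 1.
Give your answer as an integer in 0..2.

1

c + a = 1 + 1 = 1
b + (c + a) = 2 + 1 = 2
a ⇒ b = 1 ⇒ 2 = 2
(b + (c + a)) + (a ⇒ b) = 2 + 2 = 2
¬((b + (c + a)) + (a ⇒ b)) = ¬2 = 0
a ⇔ b = 1 ⇔ 2 = 1
(a ⇔ b) + c = 1 + 1 = 1
¬((b + (c + a)) + (a ⇒ b)) ⇔ ((a ⇔ b) + c) = 0 ⇔ 1 = 1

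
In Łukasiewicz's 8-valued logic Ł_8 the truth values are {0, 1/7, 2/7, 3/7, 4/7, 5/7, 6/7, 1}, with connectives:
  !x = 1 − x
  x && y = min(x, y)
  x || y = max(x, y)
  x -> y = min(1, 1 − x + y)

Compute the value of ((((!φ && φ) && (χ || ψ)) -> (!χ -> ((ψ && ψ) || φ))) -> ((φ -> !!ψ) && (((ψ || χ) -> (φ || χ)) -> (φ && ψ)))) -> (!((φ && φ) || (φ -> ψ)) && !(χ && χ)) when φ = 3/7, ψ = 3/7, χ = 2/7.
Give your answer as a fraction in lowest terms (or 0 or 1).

!φ = !3/7 = 4/7
!φ && φ = 4/7 && 3/7 = 3/7
χ || ψ = 2/7 || 3/7 = 3/7
(!φ && φ) && (χ || ψ) = 3/7 && 3/7 = 3/7
!χ = !2/7 = 5/7
ψ && ψ = 3/7 && 3/7 = 3/7
(ψ && ψ) || φ = 3/7 || 3/7 = 3/7
!χ -> ((ψ && ψ) || φ) = 5/7 -> 3/7 = 5/7
((!φ && φ) && (χ || ψ)) -> (!χ -> ((ψ && ψ) || φ)) = 3/7 -> 5/7 = 1
!ψ = !3/7 = 4/7
!!ψ = !4/7 = 3/7
φ -> !!ψ = 3/7 -> 3/7 = 1
ψ || χ = 3/7 || 2/7 = 3/7
φ || χ = 3/7 || 2/7 = 3/7
(ψ || χ) -> (φ || χ) = 3/7 -> 3/7 = 1
φ && ψ = 3/7 && 3/7 = 3/7
((ψ || χ) -> (φ || χ)) -> (φ && ψ) = 1 -> 3/7 = 3/7
(φ -> !!ψ) && (((ψ || χ) -> (φ || χ)) -> (φ && ψ)) = 1 && 3/7 = 3/7
(((!φ && φ) && (χ || ψ)) -> (!χ -> ((ψ && ψ) || φ))) -> ((φ -> !!ψ) && (((ψ || χ) -> (φ || χ)) -> (φ && ψ))) = 1 -> 3/7 = 3/7
φ && φ = 3/7 && 3/7 = 3/7
φ -> ψ = 3/7 -> 3/7 = 1
(φ && φ) || (φ -> ψ) = 3/7 || 1 = 1
!((φ && φ) || (φ -> ψ)) = !1 = 0
χ && χ = 2/7 && 2/7 = 2/7
!(χ && χ) = !2/7 = 5/7
!((φ && φ) || (φ -> ψ)) && !(χ && χ) = 0 && 5/7 = 0
((((!φ && φ) && (χ || ψ)) -> (!χ -> ((ψ && ψ) || φ))) -> ((φ -> !!ψ) && (((ψ || χ) -> (φ || χ)) -> (φ && ψ)))) -> (!((φ && φ) || (φ -> ψ)) && !(χ && χ)) = 3/7 -> 0 = 4/7

4/7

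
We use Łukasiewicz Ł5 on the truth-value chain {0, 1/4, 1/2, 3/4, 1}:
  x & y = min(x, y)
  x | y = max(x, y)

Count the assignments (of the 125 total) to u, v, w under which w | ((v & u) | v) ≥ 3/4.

value 1: 45 assignments (counts)
value 3/4: 35 assignments (counts)
value 1/2: 25 assignments
value 1/4: 15 assignments
value 0: 5 assignments
So 80 of the 125 assignments meet the threshold.

80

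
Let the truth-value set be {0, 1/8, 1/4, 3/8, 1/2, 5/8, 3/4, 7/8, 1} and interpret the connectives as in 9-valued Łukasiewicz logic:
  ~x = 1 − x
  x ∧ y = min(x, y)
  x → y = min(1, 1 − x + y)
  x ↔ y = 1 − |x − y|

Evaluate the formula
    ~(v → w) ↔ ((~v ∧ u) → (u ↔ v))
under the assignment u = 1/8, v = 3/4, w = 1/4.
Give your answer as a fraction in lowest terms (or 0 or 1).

v → w = 3/4 → 1/4 = 1/2
~(v → w) = ~1/2 = 1/2
~v = ~3/4 = 1/4
~v ∧ u = 1/4 ∧ 1/8 = 1/8
u ↔ v = 1/8 ↔ 3/4 = 3/8
(~v ∧ u) → (u ↔ v) = 1/8 → 3/8 = 1
~(v → w) ↔ ((~v ∧ u) → (u ↔ v)) = 1/2 ↔ 1 = 1/2

1/2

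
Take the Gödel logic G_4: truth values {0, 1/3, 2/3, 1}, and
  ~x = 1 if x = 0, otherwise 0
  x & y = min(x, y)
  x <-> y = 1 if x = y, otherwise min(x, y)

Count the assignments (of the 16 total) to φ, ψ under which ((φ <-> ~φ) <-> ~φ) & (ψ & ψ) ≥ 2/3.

φ = 0, ψ = 0 ↦ 0  <
φ = 0, ψ = 1/3 ↦ 0  <
φ = 0, ψ = 2/3 ↦ 0  <
φ = 0, ψ = 1 ↦ 0  <
φ = 1/3, ψ = 0 ↦ 0  <
φ = 1/3, ψ = 1/3 ↦ 1/3  <
φ = 1/3, ψ = 2/3 ↦ 2/3  ≥
φ = 1/3, ψ = 1 ↦ 1  ≥
φ = 2/3, ψ = 0 ↦ 0  <
φ = 2/3, ψ = 1/3 ↦ 1/3  <
φ = 2/3, ψ = 2/3 ↦ 2/3  ≥
φ = 2/3, ψ = 1 ↦ 1  ≥
φ = 1, ψ = 0 ↦ 0  <
φ = 1, ψ = 1/3 ↦ 1/3  <
φ = 1, ψ = 2/3 ↦ 2/3  ≥
φ = 1, ψ = 1 ↦ 1  ≥
So 6 of the 16 assignments meet the threshold.

6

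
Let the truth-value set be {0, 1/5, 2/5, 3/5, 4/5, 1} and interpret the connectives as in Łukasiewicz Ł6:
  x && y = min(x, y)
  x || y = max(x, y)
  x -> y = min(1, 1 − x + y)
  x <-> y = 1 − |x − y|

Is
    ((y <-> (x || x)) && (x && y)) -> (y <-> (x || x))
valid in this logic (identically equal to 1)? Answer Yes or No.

Yes

At x = 3/5, y = 3/5, for instance:
x || x = 3/5 || 3/5 = 3/5
y <-> (x || x) = 3/5 <-> 3/5 = 1
x && y = 3/5 && 3/5 = 3/5
(y <-> (x || x)) && (x && y) = 1 && 3/5 = 3/5
((y <-> (x || x)) && (x && y)) -> (y <-> (x || x)) = 3/5 -> 1 = 1
and checking the remaining 35 assignments likewise gives ≥ 1 in every case.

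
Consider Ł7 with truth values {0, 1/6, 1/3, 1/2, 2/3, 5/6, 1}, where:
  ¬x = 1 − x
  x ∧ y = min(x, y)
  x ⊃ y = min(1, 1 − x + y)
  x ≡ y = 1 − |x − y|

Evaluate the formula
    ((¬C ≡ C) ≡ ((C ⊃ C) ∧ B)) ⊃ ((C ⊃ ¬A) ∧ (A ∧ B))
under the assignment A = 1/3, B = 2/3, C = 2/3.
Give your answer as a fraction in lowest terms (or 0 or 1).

1/3

¬C = ¬2/3 = 1/3
¬C ≡ C = 1/3 ≡ 2/3 = 2/3
C ⊃ C = 2/3 ⊃ 2/3 = 1
(C ⊃ C) ∧ B = 1 ∧ 2/3 = 2/3
(¬C ≡ C) ≡ ((C ⊃ C) ∧ B) = 2/3 ≡ 2/3 = 1
¬A = ¬1/3 = 2/3
C ⊃ ¬A = 2/3 ⊃ 2/3 = 1
A ∧ B = 1/3 ∧ 2/3 = 1/3
(C ⊃ ¬A) ∧ (A ∧ B) = 1 ∧ 1/3 = 1/3
((¬C ≡ C) ≡ ((C ⊃ C) ∧ B)) ⊃ ((C ⊃ ¬A) ∧ (A ∧ B)) = 1 ⊃ 1/3 = 1/3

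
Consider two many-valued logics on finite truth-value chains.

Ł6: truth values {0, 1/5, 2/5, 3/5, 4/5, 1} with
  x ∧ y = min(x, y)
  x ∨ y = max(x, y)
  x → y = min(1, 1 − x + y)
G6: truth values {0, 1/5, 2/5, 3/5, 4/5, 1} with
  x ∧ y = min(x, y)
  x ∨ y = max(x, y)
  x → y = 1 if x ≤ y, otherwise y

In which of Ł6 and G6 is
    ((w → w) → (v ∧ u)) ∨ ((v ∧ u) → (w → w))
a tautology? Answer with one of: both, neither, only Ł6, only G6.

In Ł6: every assignment gives 1 — tautology.
In G6: every assignment gives 1 — tautology.

both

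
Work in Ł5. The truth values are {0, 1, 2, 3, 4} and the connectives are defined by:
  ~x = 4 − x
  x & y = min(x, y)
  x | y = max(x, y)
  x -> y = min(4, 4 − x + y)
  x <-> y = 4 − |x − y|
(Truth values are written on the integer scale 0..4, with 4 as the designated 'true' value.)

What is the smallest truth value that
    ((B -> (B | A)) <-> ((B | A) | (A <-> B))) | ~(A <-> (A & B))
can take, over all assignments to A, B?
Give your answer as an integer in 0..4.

Take A = 0, B = 2:
B | A = 2 | 0 = 2
B -> (B | A) = 2 -> 2 = 4
B | A = 2 | 0 = 2
A <-> B = 0 <-> 2 = 2
(B | A) | (A <-> B) = 2 | 2 = 2
(B -> (B | A)) <-> ((B | A) | (A <-> B)) = 4 <-> 2 = 2
A & B = 0 & 2 = 0
A <-> (A & B) = 0 <-> 0 = 4
~(A <-> (A & B)) = ~4 = 0
((B -> (B | A)) <-> ((B | A) | (A <-> B))) | ~(A <-> (A & B)) = 2 | 0 = 2
No assignment yields a value below 2, so this is the minimum.

2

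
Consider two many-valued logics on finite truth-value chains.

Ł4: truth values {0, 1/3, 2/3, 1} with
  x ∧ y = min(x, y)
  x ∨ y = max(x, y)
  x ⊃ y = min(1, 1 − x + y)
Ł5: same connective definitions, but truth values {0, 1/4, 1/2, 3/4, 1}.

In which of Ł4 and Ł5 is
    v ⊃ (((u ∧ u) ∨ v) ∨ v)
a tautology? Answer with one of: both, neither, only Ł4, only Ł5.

both

In Ł4: every assignment gives 1 — tautology.
In Ł5: every assignment gives 1 — tautology.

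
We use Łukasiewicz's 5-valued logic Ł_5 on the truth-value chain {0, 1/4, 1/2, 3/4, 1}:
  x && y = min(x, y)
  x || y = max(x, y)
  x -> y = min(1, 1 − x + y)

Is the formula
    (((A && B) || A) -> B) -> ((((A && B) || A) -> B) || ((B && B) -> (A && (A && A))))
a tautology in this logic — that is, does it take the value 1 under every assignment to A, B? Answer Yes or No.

Yes

At A = 1, B = 3/4, for instance:
A && B = 1 && 3/4 = 3/4
(A && B) || A = 3/4 || 1 = 1
((A && B) || A) -> B = 1 -> 3/4 = 3/4
B && B = 3/4 && 3/4 = 3/4
A && A = 1 && 1 = 1
A && (A && A) = 1 && 1 = 1
(B && B) -> (A && (A && A)) = 3/4 -> 1 = 1
(((A && B) || A) -> B) || ((B && B) -> (A && (A && A))) = 3/4 || 1 = 1
(((A && B) || A) -> B) -> ((((A && B) || A) -> B) || ((B && B) -> (A && (A && A)))) = 3/4 -> 1 = 1
and checking the remaining 24 assignments likewise gives ≥ 1 in every case.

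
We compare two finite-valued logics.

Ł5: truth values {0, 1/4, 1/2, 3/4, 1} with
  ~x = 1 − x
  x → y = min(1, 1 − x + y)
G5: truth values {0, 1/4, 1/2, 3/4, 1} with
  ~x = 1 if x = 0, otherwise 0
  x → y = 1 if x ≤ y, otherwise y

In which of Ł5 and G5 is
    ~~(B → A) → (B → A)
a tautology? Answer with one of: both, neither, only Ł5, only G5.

only Ł5

In Ł5: every assignment gives 1 — tautology.
In G5: at A = 1/4, B = 1/2 the value is 1/4 — not a tautology.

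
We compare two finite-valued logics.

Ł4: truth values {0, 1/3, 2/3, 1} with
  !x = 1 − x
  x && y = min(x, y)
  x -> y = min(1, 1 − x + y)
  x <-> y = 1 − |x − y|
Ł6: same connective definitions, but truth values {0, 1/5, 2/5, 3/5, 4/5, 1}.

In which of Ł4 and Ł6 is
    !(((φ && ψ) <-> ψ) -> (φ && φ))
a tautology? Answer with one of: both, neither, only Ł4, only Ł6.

neither

In Ł4: at φ = 0, ψ = 1/3 the value is 2/3 — not a tautology.
In Ł6: at φ = 0, ψ = 1/5 the value is 4/5 — not a tautology.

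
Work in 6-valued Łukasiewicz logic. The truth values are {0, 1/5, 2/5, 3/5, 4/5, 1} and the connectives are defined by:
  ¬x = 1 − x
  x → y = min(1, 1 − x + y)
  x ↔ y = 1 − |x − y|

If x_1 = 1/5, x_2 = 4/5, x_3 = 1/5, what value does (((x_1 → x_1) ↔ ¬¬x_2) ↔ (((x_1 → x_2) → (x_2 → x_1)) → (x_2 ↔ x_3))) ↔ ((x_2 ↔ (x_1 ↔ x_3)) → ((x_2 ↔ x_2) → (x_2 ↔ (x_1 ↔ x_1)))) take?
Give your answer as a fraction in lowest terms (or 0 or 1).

x_1 → x_1 = 1/5 → 1/5 = 1
¬x_2 = ¬4/5 = 1/5
¬¬x_2 = ¬1/5 = 4/5
(x_1 → x_1) ↔ ¬¬x_2 = 1 ↔ 4/5 = 4/5
x_1 → x_2 = 1/5 → 4/5 = 1
x_2 → x_1 = 4/5 → 1/5 = 2/5
(x_1 → x_2) → (x_2 → x_1) = 1 → 2/5 = 2/5
x_2 ↔ x_3 = 4/5 ↔ 1/5 = 2/5
((x_1 → x_2) → (x_2 → x_1)) → (x_2 ↔ x_3) = 2/5 → 2/5 = 1
((x_1 → x_1) ↔ ¬¬x_2) ↔ (((x_1 → x_2) → (x_2 → x_1)) → (x_2 ↔ x_3)) = 4/5 ↔ 1 = 4/5
x_1 ↔ x_3 = 1/5 ↔ 1/5 = 1
x_2 ↔ (x_1 ↔ x_3) = 4/5 ↔ 1 = 4/5
x_2 ↔ x_2 = 4/5 ↔ 4/5 = 1
x_1 ↔ x_1 = 1/5 ↔ 1/5 = 1
x_2 ↔ (x_1 ↔ x_1) = 4/5 ↔ 1 = 4/5
(x_2 ↔ x_2) → (x_2 ↔ (x_1 ↔ x_1)) = 1 → 4/5 = 4/5
(x_2 ↔ (x_1 ↔ x_3)) → ((x_2 ↔ x_2) → (x_2 ↔ (x_1 ↔ x_1))) = 4/5 → 4/5 = 1
(((x_1 → x_1) ↔ ¬¬x_2) ↔ (((x_1 → x_2) → (x_2 → x_1)) → (x_2 ↔ x_3))) ↔ ((x_2 ↔ (x_1 ↔ x_3)) → ((x_2 ↔ x_2) → (x_2 ↔ (x_1 ↔ x_1)))) = 4/5 ↔ 1 = 4/5

4/5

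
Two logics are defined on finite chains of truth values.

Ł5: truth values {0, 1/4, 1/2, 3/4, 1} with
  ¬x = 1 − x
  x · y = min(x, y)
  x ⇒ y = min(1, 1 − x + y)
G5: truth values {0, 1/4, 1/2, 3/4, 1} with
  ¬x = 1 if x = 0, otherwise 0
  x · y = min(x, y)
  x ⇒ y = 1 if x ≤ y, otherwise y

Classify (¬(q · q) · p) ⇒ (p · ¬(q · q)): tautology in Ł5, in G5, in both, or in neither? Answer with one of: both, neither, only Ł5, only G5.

both

In Ł5: every assignment gives 1 — tautology.
In G5: every assignment gives 1 — tautology.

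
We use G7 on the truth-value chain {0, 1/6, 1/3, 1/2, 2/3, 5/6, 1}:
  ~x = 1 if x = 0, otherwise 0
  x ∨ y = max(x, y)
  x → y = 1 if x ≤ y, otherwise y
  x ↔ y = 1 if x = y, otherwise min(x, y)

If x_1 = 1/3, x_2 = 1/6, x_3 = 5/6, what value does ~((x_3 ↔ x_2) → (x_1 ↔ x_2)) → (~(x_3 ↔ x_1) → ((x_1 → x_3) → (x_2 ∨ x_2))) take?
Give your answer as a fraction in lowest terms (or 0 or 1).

x_3 ↔ x_2 = 5/6 ↔ 1/6 = 1/6
x_1 ↔ x_2 = 1/3 ↔ 1/6 = 1/6
(x_3 ↔ x_2) → (x_1 ↔ x_2) = 1/6 → 1/6 = 1
~((x_3 ↔ x_2) → (x_1 ↔ x_2)) = ~1 = 0
x_3 ↔ x_1 = 5/6 ↔ 1/3 = 1/3
~(x_3 ↔ x_1) = ~1/3 = 0
x_1 → x_3 = 1/3 → 5/6 = 1
x_2 ∨ x_2 = 1/6 ∨ 1/6 = 1/6
(x_1 → x_3) → (x_2 ∨ x_2) = 1 → 1/6 = 1/6
~(x_3 ↔ x_1) → ((x_1 → x_3) → (x_2 ∨ x_2)) = 0 → 1/6 = 1
~((x_3 ↔ x_2) → (x_1 ↔ x_2)) → (~(x_3 ↔ x_1) → ((x_1 → x_3) → (x_2 ∨ x_2))) = 0 → 1 = 1

1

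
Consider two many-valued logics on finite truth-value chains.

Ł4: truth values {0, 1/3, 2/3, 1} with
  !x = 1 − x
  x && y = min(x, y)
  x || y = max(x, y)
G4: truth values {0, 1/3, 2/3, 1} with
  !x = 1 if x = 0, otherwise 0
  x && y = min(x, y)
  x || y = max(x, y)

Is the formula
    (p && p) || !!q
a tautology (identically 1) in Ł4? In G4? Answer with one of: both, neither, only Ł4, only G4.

In Ł4: at p = 0, q = 0 the value is 0 — not a tautology.
In G4: at p = 0, q = 0 the value is 0 — not a tautology.

neither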